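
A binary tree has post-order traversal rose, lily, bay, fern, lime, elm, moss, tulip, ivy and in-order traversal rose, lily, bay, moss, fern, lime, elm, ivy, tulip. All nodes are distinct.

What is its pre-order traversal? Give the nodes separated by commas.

The last element of post-order is the root; it splits in-order into left and right subtrees.
Root ivy: left subtree has 7 nodes {rose, lily, bay, moss, fern, lime, elm}, right has 1 {tulip}.
  Root moss: left subtree has 3 nodes {rose, lily, bay}, right has 3 {fern, lime, elm}.
    Root bay: left subtree has 2 nodes {rose, lily}, right has 0 { }.
      Root lily: left subtree has 1 node {rose}, right has 0 { }.
    Root elm: left subtree has 2 nodes {fern, lime}, right has 0 { }.
      Root lime: left subtree has 1 node {fern}, right has 0 { }.

ivy, moss, bay, lily, rose, elm, lime, fern, tulip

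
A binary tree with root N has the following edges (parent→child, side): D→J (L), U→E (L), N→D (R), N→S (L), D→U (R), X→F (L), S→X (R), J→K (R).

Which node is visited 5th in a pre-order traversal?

Pre-order visits the node, then its left subtree, then its right subtree.
Visit N.
At N: go left to S.
  Visit S.
  At S: no left child.
  At S: go right to X.
    Visit X.
    At X: go left to F.
      F is a leaf — visit F.
    At X: no right child.
At N: go right to D.
  Visit D.
  At D: go left to J.
    Visit J.
    At J: no left child.
    At J: go right to K.
      K is a leaf — visit K.
  At D: go right to U.
    Visit U.
    At U: go left to E.
      E is a leaf — visit E.
    At U: no right child.
Full pre-order sequence: N, S, X, F, D, J, K, U, E.

D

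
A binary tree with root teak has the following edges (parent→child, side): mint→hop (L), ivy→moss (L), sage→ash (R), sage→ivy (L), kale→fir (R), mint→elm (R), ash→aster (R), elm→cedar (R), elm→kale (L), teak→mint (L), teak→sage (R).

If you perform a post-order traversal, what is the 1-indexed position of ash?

Post-order visits the left subtree, then the right subtree, then the node.
At teak: go left to mint.
  At mint: go left to hop.
    hop is a leaf — visit hop.
  At mint: go right to elm.
    At elm: go left to kale.
      At kale: no left child.
      At kale: go right to fir.
        fir is a leaf — visit fir.
      Visit kale.
    At elm: go right to cedar.
      cedar is a leaf — visit cedar.
    Visit elm.
  Visit mint.
At teak: go right to sage.
  At sage: go left to ivy.
    At ivy: go left to moss.
      moss is a leaf — visit moss.
    At ivy: no right child.
    Visit ivy.
  At sage: go right to ash.
    At ash: no left child.
    At ash: go right to aster.
      aster is a leaf — visit aster.
    Visit ash.
  Visit sage.
Visit teak.
Full post-order sequence: hop, fir, kale, cedar, elm, mint, moss, ivy, aster, ash, sage, teak.

10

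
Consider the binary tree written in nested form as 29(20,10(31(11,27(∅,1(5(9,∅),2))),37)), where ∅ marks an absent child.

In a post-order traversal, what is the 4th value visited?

Post-order visits the left subtree, then the right subtree, then the node.
At 29: go left to 20.
  20 is a leaf — visit 20.
At 29: go right to 10.
  At 10: go left to 31.
    At 31: go left to 11.
      11 is a leaf — visit 11.
    At 31: go right to 27.
      At 27: no left child.
      At 27: go right to 1.
        At 1: go left to 5.
          At 5: go left to 9.
            9 is a leaf — visit 9.
          At 5: no right child.
          Visit 5.
        At 1: go right to 2.
          2 is a leaf — visit 2.
        Visit 1.
      Visit 27.
    Visit 31.
  At 10: go right to 37.
    37 is a leaf — visit 37.
  Visit 10.
Visit 29.
Full post-order sequence: 20, 11, 9, 5, 2, 1, 27, 31, 37, 10, 29.

5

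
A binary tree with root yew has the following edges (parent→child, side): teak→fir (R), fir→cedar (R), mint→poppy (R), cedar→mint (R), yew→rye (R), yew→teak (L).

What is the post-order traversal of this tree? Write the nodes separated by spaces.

Post-order visits the left subtree, then the right subtree, then the node.
At yew: go left to teak.
  At teak: no left child.
  At teak: go right to fir.
    At fir: no left child.
    At fir: go right to cedar.
      At cedar: no left child.
      At cedar: go right to mint.
        At mint: no left child.
        At mint: go right to poppy.
          poppy is a leaf — visit poppy.
        Visit mint.
      Visit cedar.
    Visit fir.
  Visit teak.
At yew: go right to rye.
  rye is a leaf — visit rye.
Visit yew.

poppy mint cedar fir teak rye yew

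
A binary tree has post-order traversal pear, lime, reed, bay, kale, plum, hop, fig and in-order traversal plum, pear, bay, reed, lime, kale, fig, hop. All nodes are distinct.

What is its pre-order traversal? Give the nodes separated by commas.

The last element of post-order is the root; it splits in-order into left and right subtrees.
Root fig: left subtree has 6 nodes {plum, pear, bay, reed, lime, kale}, right has 1 {hop}.
  Root plum: left subtree has 0 nodes { }, right has 5 {pear, bay, reed, lime, kale}.
    Root kale: left subtree has 4 nodes {pear, bay, reed, lime}, right has 0 { }.
      Root bay: left subtree has 1 node {pear}, right has 2 {reed, lime}.
        Root reed: left subtree has 0 nodes { }, right has 1 {lime}.

fig, plum, kale, bay, pear, reed, lime, hop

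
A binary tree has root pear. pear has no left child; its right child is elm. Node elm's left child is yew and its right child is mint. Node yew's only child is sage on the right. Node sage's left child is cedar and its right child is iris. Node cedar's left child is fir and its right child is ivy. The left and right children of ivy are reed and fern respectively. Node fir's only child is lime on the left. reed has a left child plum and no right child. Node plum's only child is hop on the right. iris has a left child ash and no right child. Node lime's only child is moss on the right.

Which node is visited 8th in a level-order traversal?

Level-order visits nodes level by level from the root, left to right within each level.
Level 0: pear
Level 1: elm
Level 2: yew, mint
Level 3: sage
Level 4: cedar, iris
Level 5: fir, ivy, ash
Level 6: lime, reed, fern
Level 7: moss, plum
Level 8: hop
Full level-order sequence: pear, elm, yew, mint, sage, cedar, iris, fir, ivy, ash, lime, reed, fern, moss, plum, hop.

fir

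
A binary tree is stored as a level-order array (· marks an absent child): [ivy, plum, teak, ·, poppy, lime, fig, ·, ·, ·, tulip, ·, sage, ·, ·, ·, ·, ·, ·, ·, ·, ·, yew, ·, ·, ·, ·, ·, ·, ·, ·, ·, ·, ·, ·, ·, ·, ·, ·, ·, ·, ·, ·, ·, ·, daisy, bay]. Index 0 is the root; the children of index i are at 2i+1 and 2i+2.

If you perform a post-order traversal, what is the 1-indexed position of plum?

6

Post-order visits the left subtree, then the right subtree, then the node.
At ivy: go left to plum.
  At plum: no left child.
  At plum: go right to poppy.
    At poppy: no left child.
    At poppy: go right to tulip.
      At tulip: no left child.
      At tulip: go right to yew.
        At yew: go left to daisy.
          daisy is a leaf — visit daisy.
        At yew: go right to bay.
          bay is a leaf — visit bay.
        Visit yew.
      Visit tulip.
    Visit poppy.
  Visit plum.
At ivy: go right to teak.
  At teak: go left to lime.
    At lime: no left child.
    At lime: go right to sage.
      sage is a leaf — visit sage.
    Visit lime.
  At teak: go right to fig.
    fig is a leaf — visit fig.
  Visit teak.
Visit ivy.
Full post-order sequence: daisy, bay, yew, tulip, poppy, plum, sage, lime, fig, teak, ivy.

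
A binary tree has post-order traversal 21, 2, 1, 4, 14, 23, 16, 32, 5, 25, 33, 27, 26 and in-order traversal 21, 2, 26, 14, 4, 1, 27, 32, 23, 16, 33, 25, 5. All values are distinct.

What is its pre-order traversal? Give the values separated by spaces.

The last element of post-order is the root; it splits in-order into left and right subtrees.
Root 26: left subtree has 2 nodes {21, 2}, right has 10 {14, 4, 1, 27, 32, 23, 16, 33, 25, 5}.
  Root 2: left subtree has 1 node {21}, right has 0 { }.
  Root 27: left subtree has 3 nodes {14, 4, 1}, right has 6 {32, 23, 16, 33, 25, 5}.
    Root 14: left subtree has 0 nodes { }, right has 2 {4, 1}.
      Root 4: left subtree has 0 nodes { }, right has 1 {1}.
    Root 33: left subtree has 3 nodes {32, 23, 16}, right has 2 {25, 5}.
      Root 32: left subtree has 0 nodes { }, right has 2 {23, 16}.
        Root 16: left subtree has 1 node {23}, right has 0 { }.
      Root 25: left subtree has 0 nodes { }, right has 1 {5}.

26 2 21 27 14 4 1 33 32 16 23 25 5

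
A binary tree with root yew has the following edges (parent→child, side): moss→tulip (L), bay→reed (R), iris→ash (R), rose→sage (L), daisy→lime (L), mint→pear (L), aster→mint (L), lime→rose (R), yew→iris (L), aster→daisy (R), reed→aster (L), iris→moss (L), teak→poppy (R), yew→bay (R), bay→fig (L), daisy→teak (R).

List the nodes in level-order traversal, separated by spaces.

Level-order visits nodes level by level from the root, left to right within each level.
Level 0: yew
Level 1: iris, bay
Level 2: moss, ash, fig, reed
Level 3: tulip, aster
Level 4: mint, daisy
Level 5: pear, lime, teak
Level 6: rose, poppy
Level 7: sage

yew iris bay moss ash fig reed tulip aster mint daisy pear lime teak rose poppy sage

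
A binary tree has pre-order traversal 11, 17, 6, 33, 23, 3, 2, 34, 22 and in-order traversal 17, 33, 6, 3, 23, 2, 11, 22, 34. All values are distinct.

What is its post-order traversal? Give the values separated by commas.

33, 3, 2, 23, 6, 17, 22, 34, 11

The first element of pre-order is the root; it splits in-order into left and right subtrees.
Root 11: left subtree has 6 nodes {17, 33, 6, 3, 23, 2}, right has 2 {22, 34}.
  Root 17: left subtree has 0 nodes { }, right has 5 {33, 6, 3, 23, 2}.
    Root 6: left subtree has 1 node {33}, right has 3 {3, 23, 2}.
      Root 23: left subtree has 1 node {3}, right has 1 {2}.
  Root 34: left subtree has 1 node {22}, right has 0 { }.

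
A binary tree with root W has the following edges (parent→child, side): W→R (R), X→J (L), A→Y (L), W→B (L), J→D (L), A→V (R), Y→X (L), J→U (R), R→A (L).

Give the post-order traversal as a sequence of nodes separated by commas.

Post-order visits the left subtree, then the right subtree, then the node.
At W: go left to B.
  B is a leaf — visit B.
At W: go right to R.
  At R: go left to A.
    At A: go left to Y.
      At Y: go left to X.
        At X: go left to J.
          At J: go left to D.
            D is a leaf — visit D.
          At J: go right to U.
            U is a leaf — visit U.
          Visit J.
        At X: no right child.
        Visit X.
      At Y: no right child.
      Visit Y.
    At A: go right to V.
      V is a leaf — visit V.
    Visit A.
  At R: no right child.
  Visit R.
Visit W.

B, D, U, J, X, Y, V, A, R, W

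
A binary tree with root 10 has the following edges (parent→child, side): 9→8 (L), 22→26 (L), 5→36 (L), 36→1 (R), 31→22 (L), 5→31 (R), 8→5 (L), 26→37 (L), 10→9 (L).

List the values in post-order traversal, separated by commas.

1, 36, 37, 26, 22, 31, 5, 8, 9, 10

Post-order visits the left subtree, then the right subtree, then the node.
At 10: go left to 9.
  At 9: go left to 8.
    At 8: go left to 5.
      At 5: go left to 36.
        At 36: no left child.
        At 36: go right to 1.
          1 is a leaf — visit 1.
        Visit 36.
      At 5: go right to 31.
        At 31: go left to 22.
          At 22: go left to 26.
            At 26: go left to 37.
              37 is a leaf — visit 37.
            At 26: no right child.
            Visit 26.
          At 22: no right child.
          Visit 22.
        At 31: no right child.
        Visit 31.
      Visit 5.
    At 8: no right child.
    Visit 8.
  At 9: no right child.
  Visit 9.
At 10: no right child.
Visit 10.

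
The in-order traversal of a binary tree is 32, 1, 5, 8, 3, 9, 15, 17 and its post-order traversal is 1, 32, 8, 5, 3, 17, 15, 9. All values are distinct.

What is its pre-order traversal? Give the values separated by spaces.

The last element of post-order is the root; it splits in-order into left and right subtrees.
Root 9: left subtree has 5 nodes {32, 1, 5, 8, 3}, right has 2 {15, 17}.
  Root 3: left subtree has 4 nodes {32, 1, 5, 8}, right has 0 { }.
    Root 5: left subtree has 2 nodes {32, 1}, right has 1 {8}.
      Root 32: left subtree has 0 nodes { }, right has 1 {1}.
  Root 15: left subtree has 0 nodes { }, right has 1 {17}.

9 3 5 32 1 8 15 17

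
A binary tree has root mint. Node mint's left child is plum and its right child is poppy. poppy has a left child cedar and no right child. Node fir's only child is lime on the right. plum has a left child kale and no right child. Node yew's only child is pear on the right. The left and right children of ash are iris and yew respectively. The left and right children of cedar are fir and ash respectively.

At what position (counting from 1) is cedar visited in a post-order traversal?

9

Post-order visits the left subtree, then the right subtree, then the node.
At mint: go left to plum.
  At plum: go left to kale.
    kale is a leaf — visit kale.
  At plum: no right child.
  Visit plum.
At mint: go right to poppy.
  At poppy: go left to cedar.
    At cedar: go left to fir.
      At fir: no left child.
      At fir: go right to lime.
        lime is a leaf — visit lime.
      Visit fir.
    At cedar: go right to ash.
      At ash: go left to iris.
        iris is a leaf — visit iris.
      At ash: go right to yew.
        At yew: no left child.
        At yew: go right to pear.
          pear is a leaf — visit pear.
        Visit yew.
      Visit ash.
    Visit cedar.
  At poppy: no right child.
  Visit poppy.
Visit mint.
Full post-order sequence: kale, plum, lime, fir, iris, pear, yew, ash, cedar, poppy, mint.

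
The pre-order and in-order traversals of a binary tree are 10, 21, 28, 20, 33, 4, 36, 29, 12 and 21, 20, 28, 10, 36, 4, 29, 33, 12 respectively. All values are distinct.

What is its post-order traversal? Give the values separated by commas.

The first element of pre-order is the root; it splits in-order into left and right subtrees.
Root 10: left subtree has 3 nodes {21, 20, 28}, right has 5 {36, 4, 29, 33, 12}.
  Root 21: left subtree has 0 nodes { }, right has 2 {20, 28}.
    Root 28: left subtree has 1 node {20}, right has 0 { }.
  Root 33: left subtree has 3 nodes {36, 4, 29}, right has 1 {12}.
    Root 4: left subtree has 1 node {36}, right has 1 {29}.

20, 28, 21, 36, 29, 4, 12, 33, 10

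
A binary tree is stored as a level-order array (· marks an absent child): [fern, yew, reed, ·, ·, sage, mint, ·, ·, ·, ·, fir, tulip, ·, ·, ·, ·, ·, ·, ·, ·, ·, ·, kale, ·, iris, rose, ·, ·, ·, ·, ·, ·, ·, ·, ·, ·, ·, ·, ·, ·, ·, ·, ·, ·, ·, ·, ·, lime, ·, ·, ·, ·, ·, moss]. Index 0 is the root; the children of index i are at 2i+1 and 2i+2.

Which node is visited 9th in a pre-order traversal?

Pre-order visits the node, then its left subtree, then its right subtree.
Visit fern.
At fern: go left to yew.
  yew is a leaf — visit yew.
At fern: go right to reed.
  Visit reed.
  At reed: go left to sage.
    Visit sage.
    At sage: go left to fir.
      Visit fir.
      At fir: go left to kale.
        Visit kale.
        At kale: no left child.
        At kale: go right to lime.
          lime is a leaf — visit lime.
      At fir: no right child.
    At sage: go right to tulip.
      Visit tulip.
      At tulip: go left to iris.
        iris is a leaf — visit iris.
      At tulip: go right to rose.
        Visit rose.
        At rose: no left child.
        At rose: go right to moss.
          moss is a leaf — visit moss.
  At reed: go right to mint.
    mint is a leaf — visit mint.
Full pre-order sequence: fern, yew, reed, sage, fir, kale, lime, tulip, iris, rose, moss, mint.

iris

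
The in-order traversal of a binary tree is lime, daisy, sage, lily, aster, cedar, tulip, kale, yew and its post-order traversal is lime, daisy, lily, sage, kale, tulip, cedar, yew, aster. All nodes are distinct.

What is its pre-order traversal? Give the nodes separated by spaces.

The last element of post-order is the root; it splits in-order into left and right subtrees.
Root aster: left subtree has 4 nodes {lime, daisy, sage, lily}, right has 4 {cedar, tulip, kale, yew}.
  Root sage: left subtree has 2 nodes {lime, daisy}, right has 1 {lily}.
    Root daisy: left subtree has 1 node {lime}, right has 0 { }.
  Root yew: left subtree has 3 nodes {cedar, tulip, kale}, right has 0 { }.
    Root cedar: left subtree has 0 nodes { }, right has 2 {tulip, kale}.
      Root tulip: left subtree has 0 nodes { }, right has 1 {kale}.

aster sage daisy lime lily yew cedar tulip kale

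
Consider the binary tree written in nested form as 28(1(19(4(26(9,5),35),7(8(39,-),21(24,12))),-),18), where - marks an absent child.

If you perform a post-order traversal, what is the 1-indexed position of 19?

12

Post-order visits the left subtree, then the right subtree, then the node.
At 28: go left to 1.
  At 1: go left to 19.
    At 19: go left to 4.
      At 4: go left to 26.
        At 26: go left to 9.
          9 is a leaf — visit 9.
        At 26: go right to 5.
          5 is a leaf — visit 5.
        Visit 26.
      At 4: go right to 35.
        35 is a leaf — visit 35.
      Visit 4.
    At 19: go right to 7.
      At 7: go left to 8.
        At 8: go left to 39.
          39 is a leaf — visit 39.
        At 8: no right child.
        Visit 8.
      At 7: go right to 21.
        At 21: go left to 24.
          24 is a leaf — visit 24.
        At 21: go right to 12.
          12 is a leaf — visit 12.
        Visit 21.
      Visit 7.
    Visit 19.
  At 1: no right child.
  Visit 1.
At 28: go right to 18.
  18 is a leaf — visit 18.
Visit 28.
Full post-order sequence: 9, 5, 26, 35, 4, 39, 8, 24, 12, 21, 7, 19, 1, 18, 28.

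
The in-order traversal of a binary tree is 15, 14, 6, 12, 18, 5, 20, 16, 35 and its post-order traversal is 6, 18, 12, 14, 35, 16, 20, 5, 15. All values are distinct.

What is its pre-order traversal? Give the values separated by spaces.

15 5 14 12 6 18 20 16 35

The last element of post-order is the root; it splits in-order into left and right subtrees.
Root 15: left subtree has 0 nodes { }, right has 8 {14, 6, 12, 18, 5, 20, 16, 35}.
  Root 5: left subtree has 4 nodes {14, 6, 12, 18}, right has 3 {20, 16, 35}.
    Root 14: left subtree has 0 nodes { }, right has 3 {6, 12, 18}.
      Root 12: left subtree has 1 node {6}, right has 1 {18}.
    Root 20: left subtree has 0 nodes { }, right has 2 {16, 35}.
      Root 16: left subtree has 0 nodes { }, right has 1 {35}.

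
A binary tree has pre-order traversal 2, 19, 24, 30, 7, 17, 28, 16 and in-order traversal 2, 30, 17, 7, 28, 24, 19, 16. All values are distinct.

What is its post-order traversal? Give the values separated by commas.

The first element of pre-order is the root; it splits in-order into left and right subtrees.
Root 2: left subtree has 0 nodes { }, right has 7 {30, 17, 7, 28, 24, 19, 16}.
  Root 19: left subtree has 5 nodes {30, 17, 7, 28, 24}, right has 1 {16}.
    Root 24: left subtree has 4 nodes {30, 17, 7, 28}, right has 0 { }.
      Root 30: left subtree has 0 nodes { }, right has 3 {17, 7, 28}.
        Root 7: left subtree has 1 node {17}, right has 1 {28}.

17, 28, 7, 30, 24, 16, 19, 2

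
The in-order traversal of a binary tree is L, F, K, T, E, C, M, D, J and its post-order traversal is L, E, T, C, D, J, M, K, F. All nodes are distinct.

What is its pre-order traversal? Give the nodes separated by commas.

F, L, K, M, C, T, E, J, D

The last element of post-order is the root; it splits in-order into left and right subtrees.
Root F: left subtree has 1 node {L}, right has 7 {K, T, E, C, M, D, J}.
  Root K: left subtree has 0 nodes { }, right has 6 {T, E, C, M, D, J}.
    Root M: left subtree has 3 nodes {T, E, C}, right has 2 {D, J}.
      Root C: left subtree has 2 nodes {T, E}, right has 0 { }.
        Root T: left subtree has 0 nodes { }, right has 1 {E}.
      Root J: left subtree has 1 node {D}, right has 0 { }.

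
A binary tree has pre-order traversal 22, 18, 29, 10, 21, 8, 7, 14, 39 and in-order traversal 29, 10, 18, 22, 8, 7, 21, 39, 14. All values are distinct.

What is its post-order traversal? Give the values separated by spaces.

10 29 18 7 8 39 14 21 22

The first element of pre-order is the root; it splits in-order into left and right subtrees.
Root 22: left subtree has 3 nodes {29, 10, 18}, right has 5 {8, 7, 21, 39, 14}.
  Root 18: left subtree has 2 nodes {29, 10}, right has 0 { }.
    Root 29: left subtree has 0 nodes { }, right has 1 {10}.
  Root 21: left subtree has 2 nodes {8, 7}, right has 2 {39, 14}.
    Root 8: left subtree has 0 nodes { }, right has 1 {7}.
    Root 14: left subtree has 1 node {39}, right has 0 { }.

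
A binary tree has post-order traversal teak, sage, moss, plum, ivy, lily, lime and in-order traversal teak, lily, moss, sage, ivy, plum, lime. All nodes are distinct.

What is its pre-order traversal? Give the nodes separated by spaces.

lime lily teak ivy moss sage plum

The last element of post-order is the root; it splits in-order into left and right subtrees.
Root lime: left subtree has 6 nodes {teak, lily, moss, sage, ivy, plum}, right has 0 { }.
  Root lily: left subtree has 1 node {teak}, right has 4 {moss, sage, ivy, plum}.
    Root ivy: left subtree has 2 nodes {moss, sage}, right has 1 {plum}.
      Root moss: left subtree has 0 nodes { }, right has 1 {sage}.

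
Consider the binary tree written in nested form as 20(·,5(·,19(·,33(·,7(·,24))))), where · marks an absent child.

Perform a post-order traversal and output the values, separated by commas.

24, 7, 33, 19, 5, 20

Post-order visits the left subtree, then the right subtree, then the node.
At 20: no left child.
At 20: go right to 5.
  At 5: no left child.
  At 5: go right to 19.
    At 19: no left child.
    At 19: go right to 33.
      At 33: no left child.
      At 33: go right to 7.
        At 7: no left child.
        At 7: go right to 24.
          24 is a leaf — visit 24.
        Visit 7.
      Visit 33.
    Visit 19.
  Visit 5.
Visit 20.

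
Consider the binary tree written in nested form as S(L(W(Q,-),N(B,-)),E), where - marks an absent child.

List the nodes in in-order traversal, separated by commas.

In-order visits the left subtree, then the node, then the right subtree.
At S: go left to L.
  At L: go left to W.
    At W: go left to Q.
      Q is a leaf — visit Q.
    Visit W.
    At W: no right child.
  Visit L.
  At L: go right to N.
    At N: go left to B.
      B is a leaf — visit B.
    Visit N.
    At N: no right child.
Visit S.
At S: go right to E.
  E is a leaf — visit E.

Q, W, L, B, N, S, E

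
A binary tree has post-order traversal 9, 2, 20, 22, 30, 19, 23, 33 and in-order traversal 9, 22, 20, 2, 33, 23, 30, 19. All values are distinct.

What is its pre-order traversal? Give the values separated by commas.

33, 22, 9, 20, 2, 23, 19, 30

The last element of post-order is the root; it splits in-order into left and right subtrees.
Root 33: left subtree has 4 nodes {9, 22, 20, 2}, right has 3 {23, 30, 19}.
  Root 22: left subtree has 1 node {9}, right has 2 {20, 2}.
    Root 20: left subtree has 0 nodes { }, right has 1 {2}.
  Root 23: left subtree has 0 nodes { }, right has 2 {30, 19}.
    Root 19: left subtree has 1 node {30}, right has 0 { }.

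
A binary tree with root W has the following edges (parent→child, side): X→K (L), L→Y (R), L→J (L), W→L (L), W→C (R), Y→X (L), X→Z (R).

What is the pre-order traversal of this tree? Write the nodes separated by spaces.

W L J Y X K Z C

Pre-order visits the node, then its left subtree, then its right subtree.
Visit W.
At W: go left to L.
  Visit L.
  At L: go left to J.
    J is a leaf — visit J.
  At L: go right to Y.
    Visit Y.
    At Y: go left to X.
      Visit X.
      At X: go left to K.
        K is a leaf — visit K.
      At X: go right to Z.
        Z is a leaf — visit Z.
    At Y: no right child.
At W: go right to C.
  C is a leaf — visit C.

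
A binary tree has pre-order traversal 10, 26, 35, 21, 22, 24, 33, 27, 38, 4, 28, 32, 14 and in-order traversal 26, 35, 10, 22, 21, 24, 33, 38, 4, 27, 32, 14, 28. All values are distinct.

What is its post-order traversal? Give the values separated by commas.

35, 26, 22, 4, 38, 14, 32, 28, 27, 33, 24, 21, 10

The first element of pre-order is the root; it splits in-order into left and right subtrees.
Root 10: left subtree has 2 nodes {26, 35}, right has 10 {22, 21, 24, 33, 38, 4, 27, 32, 14, 28}.
  Root 26: left subtree has 0 nodes { }, right has 1 {35}.
  Root 21: left subtree has 1 node {22}, right has 8 {24, 33, 38, 4, 27, 32, 14, 28}.
    Root 24: left subtree has 0 nodes { }, right has 7 {33, 38, 4, 27, 32, 14, 28}.
      Root 33: left subtree has 0 nodes { }, right has 6 {38, 4, 27, 32, 14, 28}.
        Root 27: left subtree has 2 nodes {38, 4}, right has 3 {32, 14, 28}.
          Root 38: left subtree has 0 nodes { }, right has 1 {4}.
          Root 28: left subtree has 2 nodes {32, 14}, right has 0 { }.
            Root 32: left subtree has 0 nodes { }, right has 1 {14}.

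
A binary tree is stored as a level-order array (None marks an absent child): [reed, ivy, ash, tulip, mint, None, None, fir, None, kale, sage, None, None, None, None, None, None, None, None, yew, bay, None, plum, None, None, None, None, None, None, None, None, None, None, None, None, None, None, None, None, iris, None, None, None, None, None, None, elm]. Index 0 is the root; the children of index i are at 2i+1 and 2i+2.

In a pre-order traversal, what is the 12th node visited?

elm

Pre-order visits the node, then its left subtree, then its right subtree.
Visit reed.
At reed: go left to ivy.
  Visit ivy.
  At ivy: go left to tulip.
    Visit tulip.
    At tulip: go left to fir.
      fir is a leaf — visit fir.
    At tulip: no right child.
  At ivy: go right to mint.
    Visit mint.
    At mint: go left to kale.
      Visit kale.
      At kale: go left to yew.
        Visit yew.
        At yew: go left to iris.
          iris is a leaf — visit iris.
        At yew: no right child.
      At kale: go right to bay.
        bay is a leaf — visit bay.
    At mint: go right to sage.
      Visit sage.
      At sage: no left child.
      At sage: go right to plum.
        Visit plum.
        At plum: no left child.
        At plum: go right to elm.
          elm is a leaf — visit elm.
At reed: go right to ash.
  ash is a leaf — visit ash.
Full pre-order sequence: reed, ivy, tulip, fir, mint, kale, yew, iris, bay, sage, plum, elm, ash.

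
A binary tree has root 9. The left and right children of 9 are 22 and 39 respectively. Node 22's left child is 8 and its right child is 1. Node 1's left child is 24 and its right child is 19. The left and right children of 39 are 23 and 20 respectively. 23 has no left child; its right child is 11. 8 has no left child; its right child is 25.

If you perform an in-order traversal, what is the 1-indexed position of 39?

In-order visits the left subtree, then the node, then the right subtree.
At 9: go left to 22.
  At 22: go left to 8.
    At 8: no left child.
    Visit 8.
    At 8: go right to 25.
      25 is a leaf — visit 25.
  Visit 22.
  At 22: go right to 1.
    At 1: go left to 24.
      24 is a leaf — visit 24.
    Visit 1.
    At 1: go right to 19.
      19 is a leaf — visit 19.
Visit 9.
At 9: go right to 39.
  At 39: go left to 23.
    At 23: no left child.
    Visit 23.
    At 23: go right to 11.
      11 is a leaf — visit 11.
  Visit 39.
  At 39: go right to 20.
    20 is a leaf — visit 20.
Full in-order sequence: 8, 25, 22, 24, 1, 19, 9, 23, 11, 39, 20.

10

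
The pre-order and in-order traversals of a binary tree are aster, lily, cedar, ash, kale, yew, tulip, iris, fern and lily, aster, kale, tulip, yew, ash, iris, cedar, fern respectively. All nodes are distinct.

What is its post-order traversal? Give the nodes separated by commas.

lily, tulip, yew, kale, iris, ash, fern, cedar, aster

The first element of pre-order is the root; it splits in-order into left and right subtrees.
Root aster: left subtree has 1 node {lily}, right has 7 {kale, tulip, yew, ash, iris, cedar, fern}.
  Root cedar: left subtree has 5 nodes {kale, tulip, yew, ash, iris}, right has 1 {fern}.
    Root ash: left subtree has 3 nodes {kale, tulip, yew}, right has 1 {iris}.
      Root kale: left subtree has 0 nodes { }, right has 2 {tulip, yew}.
        Root yew: left subtree has 1 node {tulip}, right has 0 { }.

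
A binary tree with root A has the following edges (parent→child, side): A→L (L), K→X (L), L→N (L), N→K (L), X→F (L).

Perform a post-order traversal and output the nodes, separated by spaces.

Post-order visits the left subtree, then the right subtree, then the node.
At A: go left to L.
  At L: go left to N.
    At N: go left to K.
      At K: go left to X.
        At X: go left to F.
          F is a leaf — visit F.
        At X: no right child.
        Visit X.
      At K: no right child.
      Visit K.
    At N: no right child.
    Visit N.
  At L: no right child.
  Visit L.
At A: no right child.
Visit A.

F X K N L A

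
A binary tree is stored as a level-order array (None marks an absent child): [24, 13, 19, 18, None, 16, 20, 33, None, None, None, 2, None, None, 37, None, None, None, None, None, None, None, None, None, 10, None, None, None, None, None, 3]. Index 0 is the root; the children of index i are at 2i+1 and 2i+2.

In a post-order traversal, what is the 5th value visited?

Post-order visits the left subtree, then the right subtree, then the node.
At 24: go left to 13.
  At 13: go left to 18.
    At 18: go left to 33.
      33 is a leaf — visit 33.
    At 18: no right child.
    Visit 18.
  At 13: no right child.
  Visit 13.
At 24: go right to 19.
  At 19: go left to 16.
    At 16: go left to 2.
      At 2: no left child.
      At 2: go right to 10.
        10 is a leaf — visit 10.
      Visit 2.
    At 16: no right child.
    Visit 16.
  At 19: go right to 20.
    At 20: no left child.
    At 20: go right to 37.
      At 37: no left child.
      At 37: go right to 3.
        3 is a leaf — visit 3.
      Visit 37.
    Visit 20.
  Visit 19.
Visit 24.
Full post-order sequence: 33, 18, 13, 10, 2, 16, 3, 37, 20, 19, 24.

2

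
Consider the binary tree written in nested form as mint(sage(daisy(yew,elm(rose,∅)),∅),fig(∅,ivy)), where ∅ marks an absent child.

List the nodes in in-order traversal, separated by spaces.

yew daisy rose elm sage mint fig ivy

In-order visits the left subtree, then the node, then the right subtree.
At mint: go left to sage.
  At sage: go left to daisy.
    At daisy: go left to yew.
      yew is a leaf — visit yew.
    Visit daisy.
    At daisy: go right to elm.
      At elm: go left to rose.
        rose is a leaf — visit rose.
      Visit elm.
      At elm: no right child.
  Visit sage.
  At sage: no right child.
Visit mint.
At mint: go right to fig.
  At fig: no left child.
  Visit fig.
  At fig: go right to ivy.
    ivy is a leaf — visit ivy.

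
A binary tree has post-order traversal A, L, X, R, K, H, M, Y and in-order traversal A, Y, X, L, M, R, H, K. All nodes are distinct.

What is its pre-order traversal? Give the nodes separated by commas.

Y, A, M, X, L, H, R, K

The last element of post-order is the root; it splits in-order into left and right subtrees.
Root Y: left subtree has 1 node {A}, right has 6 {X, L, M, R, H, K}.
  Root M: left subtree has 2 nodes {X, L}, right has 3 {R, H, K}.
    Root X: left subtree has 0 nodes { }, right has 1 {L}.
    Root H: left subtree has 1 node {R}, right has 1 {K}.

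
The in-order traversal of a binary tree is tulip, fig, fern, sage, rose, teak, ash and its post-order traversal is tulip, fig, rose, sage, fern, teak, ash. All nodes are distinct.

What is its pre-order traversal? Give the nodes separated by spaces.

ash teak fern fig tulip sage rose

The last element of post-order is the root; it splits in-order into left and right subtrees.
Root ash: left subtree has 6 nodes {tulip, fig, fern, sage, rose, teak}, right has 0 { }.
  Root teak: left subtree has 5 nodes {tulip, fig, fern, sage, rose}, right has 0 { }.
    Root fern: left subtree has 2 nodes {tulip, fig}, right has 2 {sage, rose}.
      Root fig: left subtree has 1 node {tulip}, right has 0 { }.
      Root sage: left subtree has 0 nodes { }, right has 1 {rose}.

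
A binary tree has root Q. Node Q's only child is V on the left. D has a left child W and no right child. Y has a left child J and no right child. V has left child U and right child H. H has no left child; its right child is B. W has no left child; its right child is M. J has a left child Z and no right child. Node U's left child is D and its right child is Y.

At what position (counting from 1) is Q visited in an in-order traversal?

In-order visits the left subtree, then the node, then the right subtree.
At Q: go left to V.
  At V: go left to U.
    At U: go left to D.
      At D: go left to W.
        At W: no left child.
        Visit W.
        At W: go right to M.
          M is a leaf — visit M.
      Visit D.
      At D: no right child.
    Visit U.
    At U: go right to Y.
      At Y: go left to J.
        At J: go left to Z.
          Z is a leaf — visit Z.
        Visit J.
        At J: no right child.
      Visit Y.
      At Y: no right child.
  Visit V.
  At V: go right to H.
    At H: no left child.
    Visit H.
    At H: go right to B.
      B is a leaf — visit B.
Visit Q.
At Q: no right child.
Full in-order sequence: W, M, D, U, Z, J, Y, V, H, B, Q.

11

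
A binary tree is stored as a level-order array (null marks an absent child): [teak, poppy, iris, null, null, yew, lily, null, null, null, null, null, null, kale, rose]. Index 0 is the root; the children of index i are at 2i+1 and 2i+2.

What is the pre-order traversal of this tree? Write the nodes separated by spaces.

teak poppy iris yew lily kale rose

Pre-order visits the node, then its left subtree, then its right subtree.
Visit teak.
At teak: go left to poppy.
  poppy is a leaf — visit poppy.
At teak: go right to iris.
  Visit iris.
  At iris: go left to yew.
    yew is a leaf — visit yew.
  At iris: go right to lily.
    Visit lily.
    At lily: go left to kale.
      kale is a leaf — visit kale.
    At lily: go right to rose.
      rose is a leaf — visit rose.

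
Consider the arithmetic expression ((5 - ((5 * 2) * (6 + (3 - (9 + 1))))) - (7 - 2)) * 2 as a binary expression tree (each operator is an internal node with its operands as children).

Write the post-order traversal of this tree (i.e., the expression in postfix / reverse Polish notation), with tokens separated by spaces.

Post-order on an expression tree gives postfix notation: for each operator, emit left operand, right operand, then the operator.

5 5 2 * 6 3 9 1 + - + * - 7 2 - - 2 *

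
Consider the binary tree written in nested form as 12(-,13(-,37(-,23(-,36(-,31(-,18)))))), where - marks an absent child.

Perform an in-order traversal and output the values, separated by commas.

12, 13, 37, 23, 36, 31, 18

In-order visits the left subtree, then the node, then the right subtree.
At 12: no left child.
Visit 12.
At 12: go right to 13.
  At 13: no left child.
  Visit 13.
  At 13: go right to 37.
    At 37: no left child.
    Visit 37.
    At 37: go right to 23.
      At 23: no left child.
      Visit 23.
      At 23: go right to 36.
        At 36: no left child.
        Visit 36.
        At 36: go right to 31.
          At 31: no left child.
          Visit 31.
          At 31: go right to 18.
            18 is a leaf — visit 18.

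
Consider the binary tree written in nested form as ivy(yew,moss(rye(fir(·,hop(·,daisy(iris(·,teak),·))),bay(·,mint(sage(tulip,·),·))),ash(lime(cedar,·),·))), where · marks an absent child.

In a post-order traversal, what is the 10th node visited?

bay

Post-order visits the left subtree, then the right subtree, then the node.
At ivy: go left to yew.
  yew is a leaf — visit yew.
At ivy: go right to moss.
  At moss: go left to rye.
    At rye: go left to fir.
      At fir: no left child.
      At fir: go right to hop.
        At hop: no left child.
        At hop: go right to daisy.
          At daisy: go left to iris.
            At iris: no left child.
            At iris: go right to teak.
              teak is a leaf — visit teak.
            Visit iris.
          At daisy: no right child.
          Visit daisy.
        Visit hop.
      Visit fir.
    At rye: go right to bay.
      At bay: no left child.
      At bay: go right to mint.
        At mint: go left to sage.
          At sage: go left to tulip.
            tulip is a leaf — visit tulip.
          At sage: no right child.
          Visit sage.
        At mint: no right child.
        Visit mint.
      Visit bay.
    Visit rye.
  At moss: go right to ash.
    At ash: go left to lime.
      At lime: go left to cedar.
        cedar is a leaf — visit cedar.
      At lime: no right child.
      Visit lime.
    At ash: no right child.
    Visit ash.
  Visit moss.
Visit ivy.
Full post-order sequence: yew, teak, iris, daisy, hop, fir, tulip, sage, mint, bay, rye, cedar, lime, ash, moss, ivy.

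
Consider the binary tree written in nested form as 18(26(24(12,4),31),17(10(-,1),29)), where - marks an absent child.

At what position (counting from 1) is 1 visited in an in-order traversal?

8

In-order visits the left subtree, then the node, then the right subtree.
At 18: go left to 26.
  At 26: go left to 24.
    At 24: go left to 12.
      12 is a leaf — visit 12.
    Visit 24.
    At 24: go right to 4.
      4 is a leaf — visit 4.
  Visit 26.
  At 26: go right to 31.
    31 is a leaf — visit 31.
Visit 18.
At 18: go right to 17.
  At 17: go left to 10.
    At 10: no left child.
    Visit 10.
    At 10: go right to 1.
      1 is a leaf — visit 1.
  Visit 17.
  At 17: go right to 29.
    29 is a leaf — visit 29.
Full in-order sequence: 12, 24, 4, 26, 31, 18, 10, 1, 17, 29.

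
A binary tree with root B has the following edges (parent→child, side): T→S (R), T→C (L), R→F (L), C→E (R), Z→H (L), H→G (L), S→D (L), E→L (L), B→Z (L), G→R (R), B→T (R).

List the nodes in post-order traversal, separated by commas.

Post-order visits the left subtree, then the right subtree, then the node.
At B: go left to Z.
  At Z: go left to H.
    At H: go left to G.
      At G: no left child.
      At G: go right to R.
        At R: go left to F.
          F is a leaf — visit F.
        At R: no right child.
        Visit R.
      Visit G.
    At H: no right child.
    Visit H.
  At Z: no right child.
  Visit Z.
At B: go right to T.
  At T: go left to C.
    At C: no left child.
    At C: go right to E.
      At E: go left to L.
        L is a leaf — visit L.
      At E: no right child.
      Visit E.
    Visit C.
  At T: go right to S.
    At S: go left to D.
      D is a leaf — visit D.
    At S: no right child.
    Visit S.
  Visit T.
Visit B.

F, R, G, H, Z, L, E, C, D, S, T, B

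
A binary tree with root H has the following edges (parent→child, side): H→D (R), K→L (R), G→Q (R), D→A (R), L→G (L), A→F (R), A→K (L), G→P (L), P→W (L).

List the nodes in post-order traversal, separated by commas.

Post-order visits the left subtree, then the right subtree, then the node.
At H: no left child.
At H: go right to D.
  At D: no left child.
  At D: go right to A.
    At A: go left to K.
      At K: no left child.
      At K: go right to L.
        At L: go left to G.
          At G: go left to P.
            At P: go left to W.
              W is a leaf — visit W.
            At P: no right child.
            Visit P.
          At G: go right to Q.
            Q is a leaf — visit Q.
          Visit G.
        At L: no right child.
        Visit L.
      Visit K.
    At A: go right to F.
      F is a leaf — visit F.
    Visit A.
  Visit D.
Visit H.

W, P, Q, G, L, K, F, A, D, H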